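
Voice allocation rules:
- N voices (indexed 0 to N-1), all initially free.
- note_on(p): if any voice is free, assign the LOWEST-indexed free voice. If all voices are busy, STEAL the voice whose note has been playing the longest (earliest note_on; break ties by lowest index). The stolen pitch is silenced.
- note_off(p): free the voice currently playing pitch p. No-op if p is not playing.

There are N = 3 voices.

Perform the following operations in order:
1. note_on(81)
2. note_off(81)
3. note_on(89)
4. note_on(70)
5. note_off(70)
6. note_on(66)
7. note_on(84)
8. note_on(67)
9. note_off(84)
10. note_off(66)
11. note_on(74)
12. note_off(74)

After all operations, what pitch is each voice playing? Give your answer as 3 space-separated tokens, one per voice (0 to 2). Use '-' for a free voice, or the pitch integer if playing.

Op 1: note_on(81): voice 0 is free -> assigned | voices=[81 - -]
Op 2: note_off(81): free voice 0 | voices=[- - -]
Op 3: note_on(89): voice 0 is free -> assigned | voices=[89 - -]
Op 4: note_on(70): voice 1 is free -> assigned | voices=[89 70 -]
Op 5: note_off(70): free voice 1 | voices=[89 - -]
Op 6: note_on(66): voice 1 is free -> assigned | voices=[89 66 -]
Op 7: note_on(84): voice 2 is free -> assigned | voices=[89 66 84]
Op 8: note_on(67): all voices busy, STEAL voice 0 (pitch 89, oldest) -> assign | voices=[67 66 84]
Op 9: note_off(84): free voice 2 | voices=[67 66 -]
Op 10: note_off(66): free voice 1 | voices=[67 - -]
Op 11: note_on(74): voice 1 is free -> assigned | voices=[67 74 -]
Op 12: note_off(74): free voice 1 | voices=[67 - -]

Answer: 67 - -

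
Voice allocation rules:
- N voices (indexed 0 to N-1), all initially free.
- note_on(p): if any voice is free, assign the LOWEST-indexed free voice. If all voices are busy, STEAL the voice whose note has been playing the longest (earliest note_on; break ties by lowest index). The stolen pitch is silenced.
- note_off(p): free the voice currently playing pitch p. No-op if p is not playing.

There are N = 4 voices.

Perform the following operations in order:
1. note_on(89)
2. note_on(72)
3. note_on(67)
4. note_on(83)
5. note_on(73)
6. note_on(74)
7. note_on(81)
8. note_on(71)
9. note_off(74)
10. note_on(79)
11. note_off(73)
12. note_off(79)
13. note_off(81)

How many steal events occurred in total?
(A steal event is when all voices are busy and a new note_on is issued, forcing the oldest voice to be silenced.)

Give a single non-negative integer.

Answer: 4

Derivation:
Op 1: note_on(89): voice 0 is free -> assigned | voices=[89 - - -]
Op 2: note_on(72): voice 1 is free -> assigned | voices=[89 72 - -]
Op 3: note_on(67): voice 2 is free -> assigned | voices=[89 72 67 -]
Op 4: note_on(83): voice 3 is free -> assigned | voices=[89 72 67 83]
Op 5: note_on(73): all voices busy, STEAL voice 0 (pitch 89, oldest) -> assign | voices=[73 72 67 83]
Op 6: note_on(74): all voices busy, STEAL voice 1 (pitch 72, oldest) -> assign | voices=[73 74 67 83]
Op 7: note_on(81): all voices busy, STEAL voice 2 (pitch 67, oldest) -> assign | voices=[73 74 81 83]
Op 8: note_on(71): all voices busy, STEAL voice 3 (pitch 83, oldest) -> assign | voices=[73 74 81 71]
Op 9: note_off(74): free voice 1 | voices=[73 - 81 71]
Op 10: note_on(79): voice 1 is free -> assigned | voices=[73 79 81 71]
Op 11: note_off(73): free voice 0 | voices=[- 79 81 71]
Op 12: note_off(79): free voice 1 | voices=[- - 81 71]
Op 13: note_off(81): free voice 2 | voices=[- - - 71]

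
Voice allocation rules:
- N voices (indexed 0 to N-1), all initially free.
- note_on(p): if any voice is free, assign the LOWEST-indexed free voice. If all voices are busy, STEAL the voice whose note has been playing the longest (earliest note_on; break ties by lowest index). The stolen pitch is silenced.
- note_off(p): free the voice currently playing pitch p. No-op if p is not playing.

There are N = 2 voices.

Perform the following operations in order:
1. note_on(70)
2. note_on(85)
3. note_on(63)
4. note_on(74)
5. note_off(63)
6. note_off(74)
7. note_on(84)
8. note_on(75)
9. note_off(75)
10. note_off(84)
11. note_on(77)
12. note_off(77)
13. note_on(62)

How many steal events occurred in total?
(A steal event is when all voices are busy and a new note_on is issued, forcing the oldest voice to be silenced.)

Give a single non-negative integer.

Op 1: note_on(70): voice 0 is free -> assigned | voices=[70 -]
Op 2: note_on(85): voice 1 is free -> assigned | voices=[70 85]
Op 3: note_on(63): all voices busy, STEAL voice 0 (pitch 70, oldest) -> assign | voices=[63 85]
Op 4: note_on(74): all voices busy, STEAL voice 1 (pitch 85, oldest) -> assign | voices=[63 74]
Op 5: note_off(63): free voice 0 | voices=[- 74]
Op 6: note_off(74): free voice 1 | voices=[- -]
Op 7: note_on(84): voice 0 is free -> assigned | voices=[84 -]
Op 8: note_on(75): voice 1 is free -> assigned | voices=[84 75]
Op 9: note_off(75): free voice 1 | voices=[84 -]
Op 10: note_off(84): free voice 0 | voices=[- -]
Op 11: note_on(77): voice 0 is free -> assigned | voices=[77 -]
Op 12: note_off(77): free voice 0 | voices=[- -]
Op 13: note_on(62): voice 0 is free -> assigned | voices=[62 -]

Answer: 2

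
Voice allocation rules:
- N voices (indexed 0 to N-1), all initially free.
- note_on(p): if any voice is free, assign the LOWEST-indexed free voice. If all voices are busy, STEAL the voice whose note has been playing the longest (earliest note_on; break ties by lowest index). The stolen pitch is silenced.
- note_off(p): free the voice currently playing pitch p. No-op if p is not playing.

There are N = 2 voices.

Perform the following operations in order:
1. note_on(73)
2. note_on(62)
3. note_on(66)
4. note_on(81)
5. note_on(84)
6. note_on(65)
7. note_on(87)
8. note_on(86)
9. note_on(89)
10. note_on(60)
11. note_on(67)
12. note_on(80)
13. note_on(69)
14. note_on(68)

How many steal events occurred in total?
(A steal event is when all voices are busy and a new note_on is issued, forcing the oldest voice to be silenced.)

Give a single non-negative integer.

Op 1: note_on(73): voice 0 is free -> assigned | voices=[73 -]
Op 2: note_on(62): voice 1 is free -> assigned | voices=[73 62]
Op 3: note_on(66): all voices busy, STEAL voice 0 (pitch 73, oldest) -> assign | voices=[66 62]
Op 4: note_on(81): all voices busy, STEAL voice 1 (pitch 62, oldest) -> assign | voices=[66 81]
Op 5: note_on(84): all voices busy, STEAL voice 0 (pitch 66, oldest) -> assign | voices=[84 81]
Op 6: note_on(65): all voices busy, STEAL voice 1 (pitch 81, oldest) -> assign | voices=[84 65]
Op 7: note_on(87): all voices busy, STEAL voice 0 (pitch 84, oldest) -> assign | voices=[87 65]
Op 8: note_on(86): all voices busy, STEAL voice 1 (pitch 65, oldest) -> assign | voices=[87 86]
Op 9: note_on(89): all voices busy, STEAL voice 0 (pitch 87, oldest) -> assign | voices=[89 86]
Op 10: note_on(60): all voices busy, STEAL voice 1 (pitch 86, oldest) -> assign | voices=[89 60]
Op 11: note_on(67): all voices busy, STEAL voice 0 (pitch 89, oldest) -> assign | voices=[67 60]
Op 12: note_on(80): all voices busy, STEAL voice 1 (pitch 60, oldest) -> assign | voices=[67 80]
Op 13: note_on(69): all voices busy, STEAL voice 0 (pitch 67, oldest) -> assign | voices=[69 80]
Op 14: note_on(68): all voices busy, STEAL voice 1 (pitch 80, oldest) -> assign | voices=[69 68]

Answer: 12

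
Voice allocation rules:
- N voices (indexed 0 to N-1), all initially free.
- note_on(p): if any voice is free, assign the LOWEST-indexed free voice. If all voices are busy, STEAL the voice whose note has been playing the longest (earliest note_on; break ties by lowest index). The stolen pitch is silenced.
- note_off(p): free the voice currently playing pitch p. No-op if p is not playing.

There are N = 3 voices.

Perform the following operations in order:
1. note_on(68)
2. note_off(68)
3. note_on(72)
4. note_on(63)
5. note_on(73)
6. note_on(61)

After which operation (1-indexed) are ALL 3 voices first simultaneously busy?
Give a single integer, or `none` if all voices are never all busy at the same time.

Op 1: note_on(68): voice 0 is free -> assigned | voices=[68 - -]
Op 2: note_off(68): free voice 0 | voices=[- - -]
Op 3: note_on(72): voice 0 is free -> assigned | voices=[72 - -]
Op 4: note_on(63): voice 1 is free -> assigned | voices=[72 63 -]
Op 5: note_on(73): voice 2 is free -> assigned | voices=[72 63 73]
Op 6: note_on(61): all voices busy, STEAL voice 0 (pitch 72, oldest) -> assign | voices=[61 63 73]

Answer: 5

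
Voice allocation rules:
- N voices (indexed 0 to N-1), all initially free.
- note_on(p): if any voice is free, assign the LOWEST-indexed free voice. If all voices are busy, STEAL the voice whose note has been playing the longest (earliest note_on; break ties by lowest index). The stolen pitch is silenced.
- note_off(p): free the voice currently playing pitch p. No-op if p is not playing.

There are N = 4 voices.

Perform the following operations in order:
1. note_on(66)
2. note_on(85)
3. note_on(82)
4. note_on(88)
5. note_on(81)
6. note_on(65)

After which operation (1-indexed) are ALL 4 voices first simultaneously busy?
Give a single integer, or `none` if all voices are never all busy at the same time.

Answer: 4

Derivation:
Op 1: note_on(66): voice 0 is free -> assigned | voices=[66 - - -]
Op 2: note_on(85): voice 1 is free -> assigned | voices=[66 85 - -]
Op 3: note_on(82): voice 2 is free -> assigned | voices=[66 85 82 -]
Op 4: note_on(88): voice 3 is free -> assigned | voices=[66 85 82 88]
Op 5: note_on(81): all voices busy, STEAL voice 0 (pitch 66, oldest) -> assign | voices=[81 85 82 88]
Op 6: note_on(65): all voices busy, STEAL voice 1 (pitch 85, oldest) -> assign | voices=[81 65 82 88]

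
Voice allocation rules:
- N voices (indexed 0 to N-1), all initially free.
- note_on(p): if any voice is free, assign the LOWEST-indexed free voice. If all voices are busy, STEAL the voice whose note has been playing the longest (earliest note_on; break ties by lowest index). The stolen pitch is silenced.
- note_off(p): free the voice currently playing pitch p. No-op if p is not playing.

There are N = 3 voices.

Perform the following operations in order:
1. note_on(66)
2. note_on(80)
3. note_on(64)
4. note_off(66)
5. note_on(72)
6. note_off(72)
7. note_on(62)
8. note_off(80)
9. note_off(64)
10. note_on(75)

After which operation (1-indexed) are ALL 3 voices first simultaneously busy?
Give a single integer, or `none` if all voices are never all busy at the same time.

Answer: 3

Derivation:
Op 1: note_on(66): voice 0 is free -> assigned | voices=[66 - -]
Op 2: note_on(80): voice 1 is free -> assigned | voices=[66 80 -]
Op 3: note_on(64): voice 2 is free -> assigned | voices=[66 80 64]
Op 4: note_off(66): free voice 0 | voices=[- 80 64]
Op 5: note_on(72): voice 0 is free -> assigned | voices=[72 80 64]
Op 6: note_off(72): free voice 0 | voices=[- 80 64]
Op 7: note_on(62): voice 0 is free -> assigned | voices=[62 80 64]
Op 8: note_off(80): free voice 1 | voices=[62 - 64]
Op 9: note_off(64): free voice 2 | voices=[62 - -]
Op 10: note_on(75): voice 1 is free -> assigned | voices=[62 75 -]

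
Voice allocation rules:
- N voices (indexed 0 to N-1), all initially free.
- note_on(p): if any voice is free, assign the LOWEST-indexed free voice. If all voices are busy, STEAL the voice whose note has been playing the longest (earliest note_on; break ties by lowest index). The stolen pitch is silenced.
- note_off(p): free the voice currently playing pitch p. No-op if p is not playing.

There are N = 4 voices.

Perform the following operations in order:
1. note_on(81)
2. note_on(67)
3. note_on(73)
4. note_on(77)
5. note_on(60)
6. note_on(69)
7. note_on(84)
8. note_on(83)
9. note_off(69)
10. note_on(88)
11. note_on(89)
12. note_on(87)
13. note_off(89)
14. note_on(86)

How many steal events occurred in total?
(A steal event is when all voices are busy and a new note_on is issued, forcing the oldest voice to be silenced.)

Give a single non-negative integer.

Answer: 6

Derivation:
Op 1: note_on(81): voice 0 is free -> assigned | voices=[81 - - -]
Op 2: note_on(67): voice 1 is free -> assigned | voices=[81 67 - -]
Op 3: note_on(73): voice 2 is free -> assigned | voices=[81 67 73 -]
Op 4: note_on(77): voice 3 is free -> assigned | voices=[81 67 73 77]
Op 5: note_on(60): all voices busy, STEAL voice 0 (pitch 81, oldest) -> assign | voices=[60 67 73 77]
Op 6: note_on(69): all voices busy, STEAL voice 1 (pitch 67, oldest) -> assign | voices=[60 69 73 77]
Op 7: note_on(84): all voices busy, STEAL voice 2 (pitch 73, oldest) -> assign | voices=[60 69 84 77]
Op 8: note_on(83): all voices busy, STEAL voice 3 (pitch 77, oldest) -> assign | voices=[60 69 84 83]
Op 9: note_off(69): free voice 1 | voices=[60 - 84 83]
Op 10: note_on(88): voice 1 is free -> assigned | voices=[60 88 84 83]
Op 11: note_on(89): all voices busy, STEAL voice 0 (pitch 60, oldest) -> assign | voices=[89 88 84 83]
Op 12: note_on(87): all voices busy, STEAL voice 2 (pitch 84, oldest) -> assign | voices=[89 88 87 83]
Op 13: note_off(89): free voice 0 | voices=[- 88 87 83]
Op 14: note_on(86): voice 0 is free -> assigned | voices=[86 88 87 83]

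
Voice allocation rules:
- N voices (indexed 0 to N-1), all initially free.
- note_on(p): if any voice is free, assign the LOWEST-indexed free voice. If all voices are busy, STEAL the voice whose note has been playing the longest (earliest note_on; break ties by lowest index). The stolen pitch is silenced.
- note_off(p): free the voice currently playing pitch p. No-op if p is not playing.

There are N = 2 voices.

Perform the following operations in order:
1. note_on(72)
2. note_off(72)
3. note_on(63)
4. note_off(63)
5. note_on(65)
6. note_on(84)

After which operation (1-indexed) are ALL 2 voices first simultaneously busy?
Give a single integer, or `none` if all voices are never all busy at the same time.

Answer: 6

Derivation:
Op 1: note_on(72): voice 0 is free -> assigned | voices=[72 -]
Op 2: note_off(72): free voice 0 | voices=[- -]
Op 3: note_on(63): voice 0 is free -> assigned | voices=[63 -]
Op 4: note_off(63): free voice 0 | voices=[- -]
Op 5: note_on(65): voice 0 is free -> assigned | voices=[65 -]
Op 6: note_on(84): voice 1 is free -> assigned | voices=[65 84]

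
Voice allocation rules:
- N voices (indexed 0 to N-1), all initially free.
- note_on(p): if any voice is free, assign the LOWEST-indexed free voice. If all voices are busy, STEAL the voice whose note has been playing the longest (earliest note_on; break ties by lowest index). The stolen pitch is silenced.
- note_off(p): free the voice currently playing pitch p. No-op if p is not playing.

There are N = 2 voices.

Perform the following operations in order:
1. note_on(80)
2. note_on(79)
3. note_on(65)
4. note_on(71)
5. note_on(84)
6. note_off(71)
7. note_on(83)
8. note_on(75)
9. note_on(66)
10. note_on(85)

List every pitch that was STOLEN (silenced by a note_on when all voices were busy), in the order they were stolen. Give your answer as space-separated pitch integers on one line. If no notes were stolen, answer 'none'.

Answer: 80 79 65 84 83 75

Derivation:
Op 1: note_on(80): voice 0 is free -> assigned | voices=[80 -]
Op 2: note_on(79): voice 1 is free -> assigned | voices=[80 79]
Op 3: note_on(65): all voices busy, STEAL voice 0 (pitch 80, oldest) -> assign | voices=[65 79]
Op 4: note_on(71): all voices busy, STEAL voice 1 (pitch 79, oldest) -> assign | voices=[65 71]
Op 5: note_on(84): all voices busy, STEAL voice 0 (pitch 65, oldest) -> assign | voices=[84 71]
Op 6: note_off(71): free voice 1 | voices=[84 -]
Op 7: note_on(83): voice 1 is free -> assigned | voices=[84 83]
Op 8: note_on(75): all voices busy, STEAL voice 0 (pitch 84, oldest) -> assign | voices=[75 83]
Op 9: note_on(66): all voices busy, STEAL voice 1 (pitch 83, oldest) -> assign | voices=[75 66]
Op 10: note_on(85): all voices busy, STEAL voice 0 (pitch 75, oldest) -> assign | voices=[85 66]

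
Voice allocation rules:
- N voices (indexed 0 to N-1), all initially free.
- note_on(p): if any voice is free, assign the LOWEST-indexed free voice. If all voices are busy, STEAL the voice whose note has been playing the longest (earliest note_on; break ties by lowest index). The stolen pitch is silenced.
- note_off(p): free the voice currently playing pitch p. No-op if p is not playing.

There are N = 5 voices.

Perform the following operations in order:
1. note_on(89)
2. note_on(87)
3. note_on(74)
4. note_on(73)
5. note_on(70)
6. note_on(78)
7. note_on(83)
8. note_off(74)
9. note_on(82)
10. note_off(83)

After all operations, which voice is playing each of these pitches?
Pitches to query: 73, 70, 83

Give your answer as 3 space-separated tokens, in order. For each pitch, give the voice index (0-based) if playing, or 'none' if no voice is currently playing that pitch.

Op 1: note_on(89): voice 0 is free -> assigned | voices=[89 - - - -]
Op 2: note_on(87): voice 1 is free -> assigned | voices=[89 87 - - -]
Op 3: note_on(74): voice 2 is free -> assigned | voices=[89 87 74 - -]
Op 4: note_on(73): voice 3 is free -> assigned | voices=[89 87 74 73 -]
Op 5: note_on(70): voice 4 is free -> assigned | voices=[89 87 74 73 70]
Op 6: note_on(78): all voices busy, STEAL voice 0 (pitch 89, oldest) -> assign | voices=[78 87 74 73 70]
Op 7: note_on(83): all voices busy, STEAL voice 1 (pitch 87, oldest) -> assign | voices=[78 83 74 73 70]
Op 8: note_off(74): free voice 2 | voices=[78 83 - 73 70]
Op 9: note_on(82): voice 2 is free -> assigned | voices=[78 83 82 73 70]
Op 10: note_off(83): free voice 1 | voices=[78 - 82 73 70]

Answer: 3 4 none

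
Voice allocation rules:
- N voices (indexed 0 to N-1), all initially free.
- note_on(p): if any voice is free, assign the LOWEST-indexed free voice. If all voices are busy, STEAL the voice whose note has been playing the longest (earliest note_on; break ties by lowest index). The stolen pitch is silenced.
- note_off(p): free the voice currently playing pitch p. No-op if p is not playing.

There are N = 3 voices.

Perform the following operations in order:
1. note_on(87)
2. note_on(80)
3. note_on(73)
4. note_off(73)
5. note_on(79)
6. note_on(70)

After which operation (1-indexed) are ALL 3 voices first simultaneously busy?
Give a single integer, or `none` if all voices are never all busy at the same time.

Answer: 3

Derivation:
Op 1: note_on(87): voice 0 is free -> assigned | voices=[87 - -]
Op 2: note_on(80): voice 1 is free -> assigned | voices=[87 80 -]
Op 3: note_on(73): voice 2 is free -> assigned | voices=[87 80 73]
Op 4: note_off(73): free voice 2 | voices=[87 80 -]
Op 5: note_on(79): voice 2 is free -> assigned | voices=[87 80 79]
Op 6: note_on(70): all voices busy, STEAL voice 0 (pitch 87, oldest) -> assign | voices=[70 80 79]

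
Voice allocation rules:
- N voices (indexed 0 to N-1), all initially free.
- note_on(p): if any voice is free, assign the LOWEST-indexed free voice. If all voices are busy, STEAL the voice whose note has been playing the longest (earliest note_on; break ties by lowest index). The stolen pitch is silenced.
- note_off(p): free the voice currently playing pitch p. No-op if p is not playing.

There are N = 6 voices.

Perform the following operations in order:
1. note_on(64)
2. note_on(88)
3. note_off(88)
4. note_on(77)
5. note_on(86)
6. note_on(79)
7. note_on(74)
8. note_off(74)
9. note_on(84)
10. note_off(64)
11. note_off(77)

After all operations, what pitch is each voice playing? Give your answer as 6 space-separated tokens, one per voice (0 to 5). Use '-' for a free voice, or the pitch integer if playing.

Op 1: note_on(64): voice 0 is free -> assigned | voices=[64 - - - - -]
Op 2: note_on(88): voice 1 is free -> assigned | voices=[64 88 - - - -]
Op 3: note_off(88): free voice 1 | voices=[64 - - - - -]
Op 4: note_on(77): voice 1 is free -> assigned | voices=[64 77 - - - -]
Op 5: note_on(86): voice 2 is free -> assigned | voices=[64 77 86 - - -]
Op 6: note_on(79): voice 3 is free -> assigned | voices=[64 77 86 79 - -]
Op 7: note_on(74): voice 4 is free -> assigned | voices=[64 77 86 79 74 -]
Op 8: note_off(74): free voice 4 | voices=[64 77 86 79 - -]
Op 9: note_on(84): voice 4 is free -> assigned | voices=[64 77 86 79 84 -]
Op 10: note_off(64): free voice 0 | voices=[- 77 86 79 84 -]
Op 11: note_off(77): free voice 1 | voices=[- - 86 79 84 -]

Answer: - - 86 79 84 -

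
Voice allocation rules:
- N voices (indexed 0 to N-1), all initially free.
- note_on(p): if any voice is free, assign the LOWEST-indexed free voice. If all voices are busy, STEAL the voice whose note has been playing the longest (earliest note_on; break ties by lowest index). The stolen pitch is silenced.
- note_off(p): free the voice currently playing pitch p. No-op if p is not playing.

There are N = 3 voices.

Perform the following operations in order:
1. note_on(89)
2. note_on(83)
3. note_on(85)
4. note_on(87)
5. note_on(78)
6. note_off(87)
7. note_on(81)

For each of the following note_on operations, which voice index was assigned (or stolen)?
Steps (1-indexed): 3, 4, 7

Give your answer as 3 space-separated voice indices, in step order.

Op 1: note_on(89): voice 0 is free -> assigned | voices=[89 - -]
Op 2: note_on(83): voice 1 is free -> assigned | voices=[89 83 -]
Op 3: note_on(85): voice 2 is free -> assigned | voices=[89 83 85]
Op 4: note_on(87): all voices busy, STEAL voice 0 (pitch 89, oldest) -> assign | voices=[87 83 85]
Op 5: note_on(78): all voices busy, STEAL voice 1 (pitch 83, oldest) -> assign | voices=[87 78 85]
Op 6: note_off(87): free voice 0 | voices=[- 78 85]
Op 7: note_on(81): voice 0 is free -> assigned | voices=[81 78 85]

Answer: 2 0 0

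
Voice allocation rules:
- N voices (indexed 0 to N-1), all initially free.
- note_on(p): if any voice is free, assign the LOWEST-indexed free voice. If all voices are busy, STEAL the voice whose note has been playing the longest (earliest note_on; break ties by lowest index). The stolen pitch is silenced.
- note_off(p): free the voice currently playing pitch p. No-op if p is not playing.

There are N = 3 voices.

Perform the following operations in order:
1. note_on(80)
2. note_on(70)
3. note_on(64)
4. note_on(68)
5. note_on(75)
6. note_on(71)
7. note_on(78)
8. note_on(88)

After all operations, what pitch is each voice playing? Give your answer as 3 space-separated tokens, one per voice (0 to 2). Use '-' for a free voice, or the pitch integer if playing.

Answer: 78 88 71

Derivation:
Op 1: note_on(80): voice 0 is free -> assigned | voices=[80 - -]
Op 2: note_on(70): voice 1 is free -> assigned | voices=[80 70 -]
Op 3: note_on(64): voice 2 is free -> assigned | voices=[80 70 64]
Op 4: note_on(68): all voices busy, STEAL voice 0 (pitch 80, oldest) -> assign | voices=[68 70 64]
Op 5: note_on(75): all voices busy, STEAL voice 1 (pitch 70, oldest) -> assign | voices=[68 75 64]
Op 6: note_on(71): all voices busy, STEAL voice 2 (pitch 64, oldest) -> assign | voices=[68 75 71]
Op 7: note_on(78): all voices busy, STEAL voice 0 (pitch 68, oldest) -> assign | voices=[78 75 71]
Op 8: note_on(88): all voices busy, STEAL voice 1 (pitch 75, oldest) -> assign | voices=[78 88 71]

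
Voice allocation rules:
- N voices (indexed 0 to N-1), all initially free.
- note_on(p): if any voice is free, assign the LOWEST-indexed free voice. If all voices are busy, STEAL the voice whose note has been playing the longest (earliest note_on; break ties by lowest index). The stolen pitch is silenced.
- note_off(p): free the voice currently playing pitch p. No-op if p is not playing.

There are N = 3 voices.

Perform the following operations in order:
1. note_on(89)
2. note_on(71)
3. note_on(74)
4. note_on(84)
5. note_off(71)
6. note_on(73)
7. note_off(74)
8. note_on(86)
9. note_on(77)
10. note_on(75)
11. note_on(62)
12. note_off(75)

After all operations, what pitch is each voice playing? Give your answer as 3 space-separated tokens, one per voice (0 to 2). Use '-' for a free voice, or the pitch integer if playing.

Answer: 77 - 62

Derivation:
Op 1: note_on(89): voice 0 is free -> assigned | voices=[89 - -]
Op 2: note_on(71): voice 1 is free -> assigned | voices=[89 71 -]
Op 3: note_on(74): voice 2 is free -> assigned | voices=[89 71 74]
Op 4: note_on(84): all voices busy, STEAL voice 0 (pitch 89, oldest) -> assign | voices=[84 71 74]
Op 5: note_off(71): free voice 1 | voices=[84 - 74]
Op 6: note_on(73): voice 1 is free -> assigned | voices=[84 73 74]
Op 7: note_off(74): free voice 2 | voices=[84 73 -]
Op 8: note_on(86): voice 2 is free -> assigned | voices=[84 73 86]
Op 9: note_on(77): all voices busy, STEAL voice 0 (pitch 84, oldest) -> assign | voices=[77 73 86]
Op 10: note_on(75): all voices busy, STEAL voice 1 (pitch 73, oldest) -> assign | voices=[77 75 86]
Op 11: note_on(62): all voices busy, STEAL voice 2 (pitch 86, oldest) -> assign | voices=[77 75 62]
Op 12: note_off(75): free voice 1 | voices=[77 - 62]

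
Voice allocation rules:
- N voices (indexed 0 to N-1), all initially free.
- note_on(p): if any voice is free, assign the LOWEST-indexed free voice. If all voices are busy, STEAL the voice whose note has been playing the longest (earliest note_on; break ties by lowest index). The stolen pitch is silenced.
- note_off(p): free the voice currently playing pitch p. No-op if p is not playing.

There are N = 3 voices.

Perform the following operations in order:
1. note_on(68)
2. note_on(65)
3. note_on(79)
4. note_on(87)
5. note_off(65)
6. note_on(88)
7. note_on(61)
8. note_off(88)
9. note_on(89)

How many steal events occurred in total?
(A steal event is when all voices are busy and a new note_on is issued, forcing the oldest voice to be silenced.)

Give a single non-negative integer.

Op 1: note_on(68): voice 0 is free -> assigned | voices=[68 - -]
Op 2: note_on(65): voice 1 is free -> assigned | voices=[68 65 -]
Op 3: note_on(79): voice 2 is free -> assigned | voices=[68 65 79]
Op 4: note_on(87): all voices busy, STEAL voice 0 (pitch 68, oldest) -> assign | voices=[87 65 79]
Op 5: note_off(65): free voice 1 | voices=[87 - 79]
Op 6: note_on(88): voice 1 is free -> assigned | voices=[87 88 79]
Op 7: note_on(61): all voices busy, STEAL voice 2 (pitch 79, oldest) -> assign | voices=[87 88 61]
Op 8: note_off(88): free voice 1 | voices=[87 - 61]
Op 9: note_on(89): voice 1 is free -> assigned | voices=[87 89 61]

Answer: 2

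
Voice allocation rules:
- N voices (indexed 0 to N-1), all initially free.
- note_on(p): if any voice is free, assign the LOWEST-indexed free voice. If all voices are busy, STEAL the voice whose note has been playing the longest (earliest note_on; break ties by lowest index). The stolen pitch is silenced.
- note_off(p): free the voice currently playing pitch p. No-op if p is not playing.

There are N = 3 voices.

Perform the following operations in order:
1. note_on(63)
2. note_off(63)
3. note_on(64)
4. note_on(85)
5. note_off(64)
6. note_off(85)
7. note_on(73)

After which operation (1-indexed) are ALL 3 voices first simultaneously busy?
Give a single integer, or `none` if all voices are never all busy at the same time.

Answer: none

Derivation:
Op 1: note_on(63): voice 0 is free -> assigned | voices=[63 - -]
Op 2: note_off(63): free voice 0 | voices=[- - -]
Op 3: note_on(64): voice 0 is free -> assigned | voices=[64 - -]
Op 4: note_on(85): voice 1 is free -> assigned | voices=[64 85 -]
Op 5: note_off(64): free voice 0 | voices=[- 85 -]
Op 6: note_off(85): free voice 1 | voices=[- - -]
Op 7: note_on(73): voice 0 is free -> assigned | voices=[73 - -]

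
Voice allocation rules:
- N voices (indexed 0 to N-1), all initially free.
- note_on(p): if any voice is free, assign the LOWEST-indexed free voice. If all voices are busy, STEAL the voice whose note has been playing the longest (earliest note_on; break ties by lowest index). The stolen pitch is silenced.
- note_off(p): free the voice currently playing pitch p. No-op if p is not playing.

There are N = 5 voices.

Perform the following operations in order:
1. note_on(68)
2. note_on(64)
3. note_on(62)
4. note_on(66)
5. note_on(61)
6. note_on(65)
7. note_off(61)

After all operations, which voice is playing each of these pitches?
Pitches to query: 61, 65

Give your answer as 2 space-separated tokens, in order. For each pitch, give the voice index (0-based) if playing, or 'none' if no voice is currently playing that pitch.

Op 1: note_on(68): voice 0 is free -> assigned | voices=[68 - - - -]
Op 2: note_on(64): voice 1 is free -> assigned | voices=[68 64 - - -]
Op 3: note_on(62): voice 2 is free -> assigned | voices=[68 64 62 - -]
Op 4: note_on(66): voice 3 is free -> assigned | voices=[68 64 62 66 -]
Op 5: note_on(61): voice 4 is free -> assigned | voices=[68 64 62 66 61]
Op 6: note_on(65): all voices busy, STEAL voice 0 (pitch 68, oldest) -> assign | voices=[65 64 62 66 61]
Op 7: note_off(61): free voice 4 | voices=[65 64 62 66 -]

Answer: none 0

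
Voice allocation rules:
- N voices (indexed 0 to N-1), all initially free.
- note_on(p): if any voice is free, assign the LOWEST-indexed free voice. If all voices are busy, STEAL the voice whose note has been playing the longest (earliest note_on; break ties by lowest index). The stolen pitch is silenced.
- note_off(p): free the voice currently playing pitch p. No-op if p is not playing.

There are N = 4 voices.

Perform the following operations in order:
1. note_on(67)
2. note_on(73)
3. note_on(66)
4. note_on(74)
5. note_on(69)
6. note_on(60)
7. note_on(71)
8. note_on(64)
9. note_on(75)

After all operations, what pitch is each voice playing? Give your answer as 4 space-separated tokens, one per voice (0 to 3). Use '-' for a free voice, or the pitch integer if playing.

Answer: 75 60 71 64

Derivation:
Op 1: note_on(67): voice 0 is free -> assigned | voices=[67 - - -]
Op 2: note_on(73): voice 1 is free -> assigned | voices=[67 73 - -]
Op 3: note_on(66): voice 2 is free -> assigned | voices=[67 73 66 -]
Op 4: note_on(74): voice 3 is free -> assigned | voices=[67 73 66 74]
Op 5: note_on(69): all voices busy, STEAL voice 0 (pitch 67, oldest) -> assign | voices=[69 73 66 74]
Op 6: note_on(60): all voices busy, STEAL voice 1 (pitch 73, oldest) -> assign | voices=[69 60 66 74]
Op 7: note_on(71): all voices busy, STEAL voice 2 (pitch 66, oldest) -> assign | voices=[69 60 71 74]
Op 8: note_on(64): all voices busy, STEAL voice 3 (pitch 74, oldest) -> assign | voices=[69 60 71 64]
Op 9: note_on(75): all voices busy, STEAL voice 0 (pitch 69, oldest) -> assign | voices=[75 60 71 64]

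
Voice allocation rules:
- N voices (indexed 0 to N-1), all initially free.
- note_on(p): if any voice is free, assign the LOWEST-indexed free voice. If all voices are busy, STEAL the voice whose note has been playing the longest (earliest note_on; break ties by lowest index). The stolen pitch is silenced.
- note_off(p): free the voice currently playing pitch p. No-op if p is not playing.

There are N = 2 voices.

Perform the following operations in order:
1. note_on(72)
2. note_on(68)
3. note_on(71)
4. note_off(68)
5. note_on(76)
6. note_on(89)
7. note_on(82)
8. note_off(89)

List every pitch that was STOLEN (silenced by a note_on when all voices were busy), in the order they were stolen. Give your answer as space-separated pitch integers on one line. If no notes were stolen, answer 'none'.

Op 1: note_on(72): voice 0 is free -> assigned | voices=[72 -]
Op 2: note_on(68): voice 1 is free -> assigned | voices=[72 68]
Op 3: note_on(71): all voices busy, STEAL voice 0 (pitch 72, oldest) -> assign | voices=[71 68]
Op 4: note_off(68): free voice 1 | voices=[71 -]
Op 5: note_on(76): voice 1 is free -> assigned | voices=[71 76]
Op 6: note_on(89): all voices busy, STEAL voice 0 (pitch 71, oldest) -> assign | voices=[89 76]
Op 7: note_on(82): all voices busy, STEAL voice 1 (pitch 76, oldest) -> assign | voices=[89 82]
Op 8: note_off(89): free voice 0 | voices=[- 82]

Answer: 72 71 76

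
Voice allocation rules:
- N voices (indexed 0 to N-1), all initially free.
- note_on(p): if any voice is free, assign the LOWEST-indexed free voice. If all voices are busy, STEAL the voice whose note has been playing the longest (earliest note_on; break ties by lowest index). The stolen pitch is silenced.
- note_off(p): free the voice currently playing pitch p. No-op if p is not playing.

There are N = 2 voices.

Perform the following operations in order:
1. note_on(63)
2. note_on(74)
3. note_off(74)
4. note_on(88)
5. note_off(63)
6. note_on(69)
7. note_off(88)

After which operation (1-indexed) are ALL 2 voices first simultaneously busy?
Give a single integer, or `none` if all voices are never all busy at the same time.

Op 1: note_on(63): voice 0 is free -> assigned | voices=[63 -]
Op 2: note_on(74): voice 1 is free -> assigned | voices=[63 74]
Op 3: note_off(74): free voice 1 | voices=[63 -]
Op 4: note_on(88): voice 1 is free -> assigned | voices=[63 88]
Op 5: note_off(63): free voice 0 | voices=[- 88]
Op 6: note_on(69): voice 0 is free -> assigned | voices=[69 88]
Op 7: note_off(88): free voice 1 | voices=[69 -]

Answer: 2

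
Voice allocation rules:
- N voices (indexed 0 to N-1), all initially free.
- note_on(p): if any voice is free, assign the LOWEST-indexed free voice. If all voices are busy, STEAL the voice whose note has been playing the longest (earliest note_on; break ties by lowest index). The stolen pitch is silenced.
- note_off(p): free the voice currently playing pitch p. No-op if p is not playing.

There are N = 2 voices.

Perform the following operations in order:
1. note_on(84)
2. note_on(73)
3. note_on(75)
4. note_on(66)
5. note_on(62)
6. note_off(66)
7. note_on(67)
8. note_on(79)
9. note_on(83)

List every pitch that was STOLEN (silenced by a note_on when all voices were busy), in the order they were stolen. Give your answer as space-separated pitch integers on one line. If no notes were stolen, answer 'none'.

Answer: 84 73 75 62 67

Derivation:
Op 1: note_on(84): voice 0 is free -> assigned | voices=[84 -]
Op 2: note_on(73): voice 1 is free -> assigned | voices=[84 73]
Op 3: note_on(75): all voices busy, STEAL voice 0 (pitch 84, oldest) -> assign | voices=[75 73]
Op 4: note_on(66): all voices busy, STEAL voice 1 (pitch 73, oldest) -> assign | voices=[75 66]
Op 5: note_on(62): all voices busy, STEAL voice 0 (pitch 75, oldest) -> assign | voices=[62 66]
Op 6: note_off(66): free voice 1 | voices=[62 -]
Op 7: note_on(67): voice 1 is free -> assigned | voices=[62 67]
Op 8: note_on(79): all voices busy, STEAL voice 0 (pitch 62, oldest) -> assign | voices=[79 67]
Op 9: note_on(83): all voices busy, STEAL voice 1 (pitch 67, oldest) -> assign | voices=[79 83]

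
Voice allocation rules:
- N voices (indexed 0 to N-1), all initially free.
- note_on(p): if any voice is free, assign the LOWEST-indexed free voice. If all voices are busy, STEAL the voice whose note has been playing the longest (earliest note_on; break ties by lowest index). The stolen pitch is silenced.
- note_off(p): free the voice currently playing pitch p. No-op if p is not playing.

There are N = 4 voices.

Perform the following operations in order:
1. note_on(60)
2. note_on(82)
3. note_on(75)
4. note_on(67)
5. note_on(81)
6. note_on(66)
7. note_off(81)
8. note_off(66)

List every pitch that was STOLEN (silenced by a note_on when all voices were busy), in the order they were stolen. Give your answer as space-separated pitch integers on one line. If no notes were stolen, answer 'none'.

Op 1: note_on(60): voice 0 is free -> assigned | voices=[60 - - -]
Op 2: note_on(82): voice 1 is free -> assigned | voices=[60 82 - -]
Op 3: note_on(75): voice 2 is free -> assigned | voices=[60 82 75 -]
Op 4: note_on(67): voice 3 is free -> assigned | voices=[60 82 75 67]
Op 5: note_on(81): all voices busy, STEAL voice 0 (pitch 60, oldest) -> assign | voices=[81 82 75 67]
Op 6: note_on(66): all voices busy, STEAL voice 1 (pitch 82, oldest) -> assign | voices=[81 66 75 67]
Op 7: note_off(81): free voice 0 | voices=[- 66 75 67]
Op 8: note_off(66): free voice 1 | voices=[- - 75 67]

Answer: 60 82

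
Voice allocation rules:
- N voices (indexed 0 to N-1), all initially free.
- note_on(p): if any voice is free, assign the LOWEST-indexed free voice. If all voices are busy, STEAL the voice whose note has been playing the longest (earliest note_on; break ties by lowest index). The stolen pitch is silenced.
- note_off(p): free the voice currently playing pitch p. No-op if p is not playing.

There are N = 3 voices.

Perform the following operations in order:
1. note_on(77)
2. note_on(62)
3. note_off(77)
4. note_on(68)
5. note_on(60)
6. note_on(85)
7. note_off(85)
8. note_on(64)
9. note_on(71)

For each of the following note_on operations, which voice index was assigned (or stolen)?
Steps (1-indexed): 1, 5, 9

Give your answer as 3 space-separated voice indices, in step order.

Answer: 0 2 0

Derivation:
Op 1: note_on(77): voice 0 is free -> assigned | voices=[77 - -]
Op 2: note_on(62): voice 1 is free -> assigned | voices=[77 62 -]
Op 3: note_off(77): free voice 0 | voices=[- 62 -]
Op 4: note_on(68): voice 0 is free -> assigned | voices=[68 62 -]
Op 5: note_on(60): voice 2 is free -> assigned | voices=[68 62 60]
Op 6: note_on(85): all voices busy, STEAL voice 1 (pitch 62, oldest) -> assign | voices=[68 85 60]
Op 7: note_off(85): free voice 1 | voices=[68 - 60]
Op 8: note_on(64): voice 1 is free -> assigned | voices=[68 64 60]
Op 9: note_on(71): all voices busy, STEAL voice 0 (pitch 68, oldest) -> assign | voices=[71 64 60]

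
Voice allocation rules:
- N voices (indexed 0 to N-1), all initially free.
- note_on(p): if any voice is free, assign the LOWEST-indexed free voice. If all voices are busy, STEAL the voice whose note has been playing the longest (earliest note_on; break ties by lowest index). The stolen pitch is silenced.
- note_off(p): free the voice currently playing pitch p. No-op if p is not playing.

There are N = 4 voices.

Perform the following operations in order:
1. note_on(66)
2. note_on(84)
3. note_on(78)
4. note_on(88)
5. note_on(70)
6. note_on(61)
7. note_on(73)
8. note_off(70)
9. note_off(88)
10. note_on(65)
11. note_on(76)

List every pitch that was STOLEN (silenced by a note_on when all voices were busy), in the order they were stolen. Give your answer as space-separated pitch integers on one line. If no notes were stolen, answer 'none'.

Answer: 66 84 78

Derivation:
Op 1: note_on(66): voice 0 is free -> assigned | voices=[66 - - -]
Op 2: note_on(84): voice 1 is free -> assigned | voices=[66 84 - -]
Op 3: note_on(78): voice 2 is free -> assigned | voices=[66 84 78 -]
Op 4: note_on(88): voice 3 is free -> assigned | voices=[66 84 78 88]
Op 5: note_on(70): all voices busy, STEAL voice 0 (pitch 66, oldest) -> assign | voices=[70 84 78 88]
Op 6: note_on(61): all voices busy, STEAL voice 1 (pitch 84, oldest) -> assign | voices=[70 61 78 88]
Op 7: note_on(73): all voices busy, STEAL voice 2 (pitch 78, oldest) -> assign | voices=[70 61 73 88]
Op 8: note_off(70): free voice 0 | voices=[- 61 73 88]
Op 9: note_off(88): free voice 3 | voices=[- 61 73 -]
Op 10: note_on(65): voice 0 is free -> assigned | voices=[65 61 73 -]
Op 11: note_on(76): voice 3 is free -> assigned | voices=[65 61 73 76]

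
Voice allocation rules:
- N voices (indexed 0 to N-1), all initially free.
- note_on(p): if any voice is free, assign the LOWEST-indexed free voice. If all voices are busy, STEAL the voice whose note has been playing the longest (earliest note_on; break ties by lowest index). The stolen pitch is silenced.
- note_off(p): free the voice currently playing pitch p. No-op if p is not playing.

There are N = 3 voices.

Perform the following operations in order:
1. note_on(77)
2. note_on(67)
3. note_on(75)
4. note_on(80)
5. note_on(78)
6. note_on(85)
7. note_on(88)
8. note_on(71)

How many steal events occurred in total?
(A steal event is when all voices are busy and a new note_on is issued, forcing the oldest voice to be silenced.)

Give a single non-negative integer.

Answer: 5

Derivation:
Op 1: note_on(77): voice 0 is free -> assigned | voices=[77 - -]
Op 2: note_on(67): voice 1 is free -> assigned | voices=[77 67 -]
Op 3: note_on(75): voice 2 is free -> assigned | voices=[77 67 75]
Op 4: note_on(80): all voices busy, STEAL voice 0 (pitch 77, oldest) -> assign | voices=[80 67 75]
Op 5: note_on(78): all voices busy, STEAL voice 1 (pitch 67, oldest) -> assign | voices=[80 78 75]
Op 6: note_on(85): all voices busy, STEAL voice 2 (pitch 75, oldest) -> assign | voices=[80 78 85]
Op 7: note_on(88): all voices busy, STEAL voice 0 (pitch 80, oldest) -> assign | voices=[88 78 85]
Op 8: note_on(71): all voices busy, STEAL voice 1 (pitch 78, oldest) -> assign | voices=[88 71 85]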